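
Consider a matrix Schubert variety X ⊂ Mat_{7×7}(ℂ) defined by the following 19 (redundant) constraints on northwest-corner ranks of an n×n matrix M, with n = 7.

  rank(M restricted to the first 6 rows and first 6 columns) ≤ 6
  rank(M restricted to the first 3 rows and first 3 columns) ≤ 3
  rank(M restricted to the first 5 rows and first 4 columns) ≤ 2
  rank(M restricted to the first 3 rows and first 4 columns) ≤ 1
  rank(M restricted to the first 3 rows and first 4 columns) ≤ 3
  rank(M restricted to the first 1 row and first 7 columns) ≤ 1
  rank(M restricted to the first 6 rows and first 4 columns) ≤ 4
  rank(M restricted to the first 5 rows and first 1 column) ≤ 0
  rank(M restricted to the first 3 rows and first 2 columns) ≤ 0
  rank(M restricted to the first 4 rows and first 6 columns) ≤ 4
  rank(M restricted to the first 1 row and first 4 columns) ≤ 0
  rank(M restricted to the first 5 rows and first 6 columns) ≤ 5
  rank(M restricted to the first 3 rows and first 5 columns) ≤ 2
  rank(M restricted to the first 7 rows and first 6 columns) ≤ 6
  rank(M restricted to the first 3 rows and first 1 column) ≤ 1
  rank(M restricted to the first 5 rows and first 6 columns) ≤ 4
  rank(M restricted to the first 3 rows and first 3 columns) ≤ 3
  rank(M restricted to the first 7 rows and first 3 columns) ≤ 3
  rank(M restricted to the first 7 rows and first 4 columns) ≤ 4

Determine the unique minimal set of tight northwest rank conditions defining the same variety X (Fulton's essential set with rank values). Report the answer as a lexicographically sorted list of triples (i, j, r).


Recovering R(i,j) via the rank-extension bound from the 19 conditions:

  R[1]: 0 0 0 0 1 1 1
  R[2]: 0 0 1 1 2 2 2
  R[3]: 0 0 1 1 2 3 3
  R[4]: 0 1 2 2 3 4 4
  R[5]: 0 1 2 2 3 4 5
  R[6]: 1 2 3 3 4 5 6
  R[7]: 1 2 3 4 5 6 7

second differences of R give the permutation w = (5, 3, 6, 2, 7, 1, 4).

5 SE-corners of the 12-cell Rothe diagram give Ess(w):

[(1, 4, 0), (3, 2, 0), (3, 4, 1), (5, 1, 0), (5, 4, 2)]


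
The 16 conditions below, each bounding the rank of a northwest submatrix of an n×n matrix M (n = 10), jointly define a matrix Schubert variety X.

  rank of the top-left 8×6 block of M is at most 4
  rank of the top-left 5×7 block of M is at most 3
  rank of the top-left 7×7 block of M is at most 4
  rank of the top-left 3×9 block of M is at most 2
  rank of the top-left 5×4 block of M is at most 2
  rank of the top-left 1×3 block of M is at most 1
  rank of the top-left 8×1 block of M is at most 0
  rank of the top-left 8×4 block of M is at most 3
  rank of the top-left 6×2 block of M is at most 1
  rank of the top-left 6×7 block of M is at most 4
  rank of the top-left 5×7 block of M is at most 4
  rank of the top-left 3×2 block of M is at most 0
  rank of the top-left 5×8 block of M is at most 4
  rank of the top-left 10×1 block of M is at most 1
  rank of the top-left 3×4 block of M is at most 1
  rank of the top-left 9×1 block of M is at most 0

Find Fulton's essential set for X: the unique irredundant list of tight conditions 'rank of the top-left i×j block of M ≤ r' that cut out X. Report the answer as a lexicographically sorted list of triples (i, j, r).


The tightest implied rank at each (i,j), from the 16 conditions:

  i=1: 0, 0, 1, 1, 1, 1, 1, 1, 1, 1
  i=2: 0, 0, 1, 1, 2, 2, 2, 2, 2, 2
  i=3: 0, 0, 1, 1, 2, 2, 2, 2, 2, 3
  i=4: 0, 1, 2, 2, 3, 3, 3, 3, 3, 4
  i=5: 0, 1, 2, 2, 3, 3, 3, 4, 4, 5
  i=6: 0, 1, 2, 3, 4, 4, 4, 5, 5, 6
  i=7: 0, 1, 2, 3, 4, 4, 4, 5, 6, 7
  i=8: 0, 1, 2, 3, 4, 4, 5, 6, 7, 8
  i=9: 0, 1, 2, 3, 4, 5, 6, 7, 8, 9
  i=10: 1, 2, 3, 4, 5, 6, 7, 8, 9, 10

reading off 1-entries of Δ²R: w = (3, 5, 10, 2, 8, 4, 9, 7, 6, 1).

D(w) has 24 cells with 8 SE-corners; essential set:

[(3, 2, 0), (3, 4, 1), (3, 9, 2), (5, 4, 2), (5, 7, 3), (7, 7, 4), (8, 6, 4), (9, 1, 0)]


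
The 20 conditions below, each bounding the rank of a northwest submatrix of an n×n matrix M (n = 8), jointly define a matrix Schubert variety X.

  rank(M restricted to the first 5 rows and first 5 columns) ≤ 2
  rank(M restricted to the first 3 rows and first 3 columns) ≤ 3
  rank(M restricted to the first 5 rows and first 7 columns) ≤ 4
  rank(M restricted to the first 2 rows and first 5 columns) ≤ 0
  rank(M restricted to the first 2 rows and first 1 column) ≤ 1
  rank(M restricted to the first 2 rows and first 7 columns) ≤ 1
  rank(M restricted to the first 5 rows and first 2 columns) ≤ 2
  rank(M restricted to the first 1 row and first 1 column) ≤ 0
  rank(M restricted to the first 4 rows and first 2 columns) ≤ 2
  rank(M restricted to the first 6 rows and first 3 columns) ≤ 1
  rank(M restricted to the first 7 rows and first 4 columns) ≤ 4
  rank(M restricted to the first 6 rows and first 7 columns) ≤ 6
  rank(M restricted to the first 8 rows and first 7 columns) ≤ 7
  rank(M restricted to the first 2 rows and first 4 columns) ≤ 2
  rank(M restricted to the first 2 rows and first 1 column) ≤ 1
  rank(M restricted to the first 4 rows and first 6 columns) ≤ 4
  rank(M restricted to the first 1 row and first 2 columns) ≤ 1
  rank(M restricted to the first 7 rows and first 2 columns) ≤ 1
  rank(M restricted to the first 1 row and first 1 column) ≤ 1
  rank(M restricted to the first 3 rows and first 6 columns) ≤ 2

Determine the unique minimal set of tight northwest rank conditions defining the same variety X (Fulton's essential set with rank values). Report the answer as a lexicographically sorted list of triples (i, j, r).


The tightest implied rank at each (i,j), from the 20 conditions:

  R[1]: 0 | 0 | 0 | 0 | 0 | 1 | 1 | 1
  R[2]: 0 | 0 | 0 | 0 | 0 | 1 | 1 | 2
  R[3]: 1 | 1 | 1 | 1 | 1 | 2 | 2 | 3
  R[4]: 1 | 1 | 1 | 2 | 2 | 3 | 3 | 4
  R[5]: 1 | 1 | 1 | 2 | 2 | 3 | 4 | 5
  R[6]: 1 | 1 | 1 | 2 | 3 | 4 | 5 | 6
  R[7]: 1 | 1 | 2 | 3 | 4 | 5 | 6 | 7
  R[8]: 1 | 2 | 3 | 4 | 5 | 6 | 7 | 8

second differences of R give the permutation w = (6, 8, 1, 4, 7, 5, 3, 2).

ℓ(w)=19; the 5 essential cells (i,j,r):

[(2, 5, 0), (2, 7, 1), (5, 5, 2), (6, 3, 1), (7, 2, 1)]


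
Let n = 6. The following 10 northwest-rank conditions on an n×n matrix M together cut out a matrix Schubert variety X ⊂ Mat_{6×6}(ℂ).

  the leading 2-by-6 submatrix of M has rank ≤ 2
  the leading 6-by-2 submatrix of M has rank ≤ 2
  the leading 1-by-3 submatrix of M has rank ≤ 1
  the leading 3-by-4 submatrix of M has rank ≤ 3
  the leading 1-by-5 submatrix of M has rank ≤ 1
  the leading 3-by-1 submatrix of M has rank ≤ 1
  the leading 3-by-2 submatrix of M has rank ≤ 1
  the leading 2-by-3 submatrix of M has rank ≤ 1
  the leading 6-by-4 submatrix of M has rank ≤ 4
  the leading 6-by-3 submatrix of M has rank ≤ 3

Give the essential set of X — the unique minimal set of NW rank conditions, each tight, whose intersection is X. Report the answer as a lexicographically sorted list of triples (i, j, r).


Reconstructing r_w from the 10 given conditions:

  R[1]: 1, 1, 1, 1, 1, 1
  R[2]: 1, 1, 1, 2, 2, 2
  R[3]: 1, 1, 2, 3, 3, 3
  R[4]: 1, 2, 3, 4, 4, 4
  R[5]: 1, 2, 3, 4, 5, 5
  R[6]: 1, 2, 3, 4, 5, 6

hence w(1..6) = (1, 4, 3, 2, 5, 6).

D(w) has 3 cells with 2 SE-corners; essential set:

[(2, 3, 1), (3, 2, 1)]


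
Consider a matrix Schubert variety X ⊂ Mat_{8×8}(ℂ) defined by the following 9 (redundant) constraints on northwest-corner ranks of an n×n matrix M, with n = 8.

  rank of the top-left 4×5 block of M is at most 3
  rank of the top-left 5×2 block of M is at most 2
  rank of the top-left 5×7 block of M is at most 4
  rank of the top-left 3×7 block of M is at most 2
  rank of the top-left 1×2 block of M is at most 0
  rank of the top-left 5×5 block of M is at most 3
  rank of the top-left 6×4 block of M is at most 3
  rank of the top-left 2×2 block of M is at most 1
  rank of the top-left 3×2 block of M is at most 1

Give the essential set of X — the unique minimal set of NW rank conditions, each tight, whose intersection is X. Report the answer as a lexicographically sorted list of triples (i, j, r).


Computing R[i][j] = min implied NW-rank bound (n=8, 9 conditions):

  R[1]: 0  0  1  1  1  1  1  1
  R[2]: 1  1  2  2  2  2  2  2
  R[3]: 1  1  2  2  2  2  2  3
  R[4]: 1  2  3  3  3  3  3  4
  R[5]: 1  2  3  3  3  4  4  5
  R[6]: 1  2  3  3  4  5  5  6
  R[7]: 1  2  3  4  5  6  6  7
  R[8]: 1  2  3  4  5  6  7  8

the unique w with this rank table is (3, 1, 8, 2, 6, 5, 4, 7).

|D(w)|=10, |Ess(w)|=5:

[(1, 2, 0), (3, 2, 1), (3, 7, 2), (5, 5, 3), (6, 4, 3)]


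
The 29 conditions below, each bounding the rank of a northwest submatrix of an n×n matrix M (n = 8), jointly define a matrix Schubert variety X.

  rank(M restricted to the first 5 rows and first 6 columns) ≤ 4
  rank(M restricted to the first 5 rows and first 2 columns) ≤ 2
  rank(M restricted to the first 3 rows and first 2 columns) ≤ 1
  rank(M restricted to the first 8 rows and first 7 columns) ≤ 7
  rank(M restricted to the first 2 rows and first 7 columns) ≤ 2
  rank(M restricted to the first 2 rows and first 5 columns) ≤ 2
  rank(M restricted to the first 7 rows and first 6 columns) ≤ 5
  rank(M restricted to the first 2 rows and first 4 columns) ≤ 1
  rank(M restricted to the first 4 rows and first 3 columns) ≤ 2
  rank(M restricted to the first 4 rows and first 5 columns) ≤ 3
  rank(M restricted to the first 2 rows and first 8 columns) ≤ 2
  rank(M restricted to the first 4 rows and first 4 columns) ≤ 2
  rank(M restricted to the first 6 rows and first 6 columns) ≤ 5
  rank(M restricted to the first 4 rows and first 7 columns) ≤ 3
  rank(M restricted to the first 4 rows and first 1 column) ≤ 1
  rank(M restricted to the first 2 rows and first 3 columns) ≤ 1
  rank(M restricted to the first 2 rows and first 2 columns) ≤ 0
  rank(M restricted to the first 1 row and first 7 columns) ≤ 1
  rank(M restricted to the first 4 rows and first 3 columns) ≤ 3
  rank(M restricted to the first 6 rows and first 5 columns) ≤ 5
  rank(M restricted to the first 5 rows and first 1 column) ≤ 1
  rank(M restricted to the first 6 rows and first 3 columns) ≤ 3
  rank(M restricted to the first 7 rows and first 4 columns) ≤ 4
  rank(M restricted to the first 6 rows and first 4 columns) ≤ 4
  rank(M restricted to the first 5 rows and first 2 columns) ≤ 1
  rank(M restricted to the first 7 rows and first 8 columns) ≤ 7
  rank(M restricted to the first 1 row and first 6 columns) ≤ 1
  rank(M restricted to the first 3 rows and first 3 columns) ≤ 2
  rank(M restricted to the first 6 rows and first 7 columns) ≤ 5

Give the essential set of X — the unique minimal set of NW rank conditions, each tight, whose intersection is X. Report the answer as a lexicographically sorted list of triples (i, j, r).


The tightest implied rank at each (i,j), from the 29 conditions:

  row 1: 0 | 0 | 1 | 1 | 1 | 1 | 1 | 1
  row 2: 0 | 0 | 1 | 1 | 2 | 2 | 2 | 2
  row 3: 1 | 1 | 2 | 2 | 3 | 3 | 3 | 3
  row 4: 1 | 1 | 2 | 2 | 3 | 3 | 3 | 4
  row 5: 1 | 1 | 2 | 3 | 4 | 4 | 4 | 5
  row 6: 1 | 2 | 3 | 4 | 5 | 5 | 5 | 6
  row 7: 1 | 2 | 3 | 4 | 5 | 5 | 6 | 7
  row 8: 1 | 2 | 3 | 4 | 5 | 6 | 7 | 8

the unique w with this rank table is (3, 5, 1, 8, 4, 2, 7, 6).

D(w) has 11 cells with 6 SE-corners; essential set:

[(2, 2, 0), (2, 4, 1), (4, 4, 2), (4, 7, 3), (5, 2, 1), (7, 6, 5)]


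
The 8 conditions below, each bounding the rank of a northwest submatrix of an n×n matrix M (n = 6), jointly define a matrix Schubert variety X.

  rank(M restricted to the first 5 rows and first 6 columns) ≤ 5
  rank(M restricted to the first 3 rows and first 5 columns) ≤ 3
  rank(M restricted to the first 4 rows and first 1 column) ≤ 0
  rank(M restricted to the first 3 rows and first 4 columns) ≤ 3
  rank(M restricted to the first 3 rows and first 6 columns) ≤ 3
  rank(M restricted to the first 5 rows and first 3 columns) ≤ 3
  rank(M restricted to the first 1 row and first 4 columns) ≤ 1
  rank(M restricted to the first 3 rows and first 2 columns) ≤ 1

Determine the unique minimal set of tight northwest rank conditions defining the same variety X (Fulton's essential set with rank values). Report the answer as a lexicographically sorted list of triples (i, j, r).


The tightest implied rank at each (i,j), from the 8 conditions:

  row 1: 0 | 1 | 1 | 1 | 1 | 1
  row 2: 0 | 1 | 2 | 2 | 2 | 2
  row 3: 0 | 1 | 2 | 3 | 3 | 3
  row 4: 0 | 1 | 2 | 3 | 4 | 4
  row 5: 1 | 2 | 3 | 4 | 5 | 5
  row 6: 1 | 2 | 3 | 4 | 5 | 6

the unique w with this rank table is (2, 3, 4, 5, 1, 6).

Rothe diagram D(w) (4 cells), 1 SE-corner (essential condition):

[(4, 1, 0)]


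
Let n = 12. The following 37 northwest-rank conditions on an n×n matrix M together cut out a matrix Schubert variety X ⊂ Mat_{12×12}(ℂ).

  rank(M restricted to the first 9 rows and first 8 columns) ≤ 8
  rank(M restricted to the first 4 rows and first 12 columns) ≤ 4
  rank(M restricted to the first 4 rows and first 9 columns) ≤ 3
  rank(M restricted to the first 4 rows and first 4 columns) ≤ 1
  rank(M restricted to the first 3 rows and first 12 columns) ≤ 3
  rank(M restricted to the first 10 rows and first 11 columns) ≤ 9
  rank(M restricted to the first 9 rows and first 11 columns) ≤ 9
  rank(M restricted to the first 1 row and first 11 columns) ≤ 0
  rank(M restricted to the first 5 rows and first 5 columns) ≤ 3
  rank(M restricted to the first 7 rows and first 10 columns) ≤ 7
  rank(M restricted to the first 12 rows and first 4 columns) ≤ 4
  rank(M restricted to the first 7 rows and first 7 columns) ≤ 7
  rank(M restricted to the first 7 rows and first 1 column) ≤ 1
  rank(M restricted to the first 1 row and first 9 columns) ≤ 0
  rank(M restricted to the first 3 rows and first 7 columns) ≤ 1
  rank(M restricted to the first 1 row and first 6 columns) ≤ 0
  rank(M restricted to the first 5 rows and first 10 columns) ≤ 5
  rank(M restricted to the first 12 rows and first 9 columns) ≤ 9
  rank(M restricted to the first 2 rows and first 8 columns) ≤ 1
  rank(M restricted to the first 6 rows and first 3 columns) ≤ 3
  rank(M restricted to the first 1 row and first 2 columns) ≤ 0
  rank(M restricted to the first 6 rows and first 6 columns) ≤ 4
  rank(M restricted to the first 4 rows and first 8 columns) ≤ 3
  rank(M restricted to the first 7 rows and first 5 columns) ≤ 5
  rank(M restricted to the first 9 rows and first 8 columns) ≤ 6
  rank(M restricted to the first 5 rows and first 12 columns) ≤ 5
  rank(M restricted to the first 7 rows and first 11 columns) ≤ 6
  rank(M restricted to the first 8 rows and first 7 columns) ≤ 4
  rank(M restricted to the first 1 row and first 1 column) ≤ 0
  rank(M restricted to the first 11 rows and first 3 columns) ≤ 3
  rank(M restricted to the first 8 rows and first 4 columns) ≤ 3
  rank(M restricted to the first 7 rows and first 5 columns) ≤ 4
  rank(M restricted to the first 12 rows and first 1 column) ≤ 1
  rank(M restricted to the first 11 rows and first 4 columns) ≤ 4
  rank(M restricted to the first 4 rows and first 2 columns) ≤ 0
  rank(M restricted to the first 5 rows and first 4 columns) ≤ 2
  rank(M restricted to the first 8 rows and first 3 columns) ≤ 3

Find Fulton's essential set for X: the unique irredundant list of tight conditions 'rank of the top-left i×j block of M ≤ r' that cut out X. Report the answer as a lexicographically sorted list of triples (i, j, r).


Computing R[i][j] = min implied NW-rank bound (n=12, 37 conditions):

  row 1: 0  0  0  0  0  0  0  0  0  0  0  1
  row 2: 0  0  1  1  1  1  1  1  1  1  1  2
  row 3: 0  0  1  1  1  1  1  2  2  2  2  3
  row 4: 0  0  1  1  2  2  2  3  3  3  3  4
  row 5: 1  1  2  2  3  3  3  4  4  4  4  5
  row 6: 1  2  3  3  4  4  4  5  5  5  5  6
  row 7: 1  2  3  3  4  4  4  5  6  6  6  7
  row 8: 1  2  3  3  4  4  4  5  6  7  7  8
  row 9: 1  2  3  4  5  5  5  6  7  8  8  9
  row 10: 1  2  3  4  5  6  6  7  8  9  9  10
  row 11: 1  2  3  4  5  6  7  8  9  10  10  11
  row 12: 1  2  3  4  5  6  7  8  9  10  11  12

giving w = (12, 3, 8, 5, 1, 2, 9, 10, 4, 6, 7, 11) via Δ²R.

6 SE-corners of the 28-cell Rothe diagram give Ess(w):

[(1, 11, 0), (3, 7, 1), (4, 2, 0), (4, 4, 1), (8, 4, 3), (8, 7, 4)]


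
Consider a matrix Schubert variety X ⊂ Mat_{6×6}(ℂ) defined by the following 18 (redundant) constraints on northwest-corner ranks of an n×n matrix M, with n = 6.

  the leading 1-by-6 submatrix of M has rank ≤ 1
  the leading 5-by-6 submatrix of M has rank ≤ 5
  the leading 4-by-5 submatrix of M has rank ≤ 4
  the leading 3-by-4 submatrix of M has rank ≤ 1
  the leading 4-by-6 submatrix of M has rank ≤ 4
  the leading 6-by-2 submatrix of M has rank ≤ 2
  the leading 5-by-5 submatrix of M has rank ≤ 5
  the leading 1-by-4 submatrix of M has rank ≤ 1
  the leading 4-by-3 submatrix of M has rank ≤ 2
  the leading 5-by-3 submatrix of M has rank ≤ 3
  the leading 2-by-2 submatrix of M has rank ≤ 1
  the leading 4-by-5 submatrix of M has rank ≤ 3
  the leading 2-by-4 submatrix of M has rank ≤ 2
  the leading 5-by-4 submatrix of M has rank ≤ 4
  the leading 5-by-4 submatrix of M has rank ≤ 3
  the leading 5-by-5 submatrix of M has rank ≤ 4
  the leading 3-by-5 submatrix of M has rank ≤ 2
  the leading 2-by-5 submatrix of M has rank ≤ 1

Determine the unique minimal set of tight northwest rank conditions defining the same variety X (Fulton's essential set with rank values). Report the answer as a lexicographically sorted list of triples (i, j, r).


Recovering R(i,j) via the rank-extension bound from the 18 conditions:

  i=1: 1, 1, 1, 1, 1, 1
  i=2: 1, 1, 1, 1, 1, 2
  i=3: 1, 1, 1, 1, 2, 3
  i=4: 1, 2, 2, 2, 3, 4
  i=5: 1, 2, 3, 3, 4, 5
  i=6: 1, 2, 3, 4, 5, 6

so w = (1, 6, 5, 2, 3, 4).

2 SE-corners of the 7-cell Rothe diagram give Ess(w):

[(2, 5, 1), (3, 4, 1)]


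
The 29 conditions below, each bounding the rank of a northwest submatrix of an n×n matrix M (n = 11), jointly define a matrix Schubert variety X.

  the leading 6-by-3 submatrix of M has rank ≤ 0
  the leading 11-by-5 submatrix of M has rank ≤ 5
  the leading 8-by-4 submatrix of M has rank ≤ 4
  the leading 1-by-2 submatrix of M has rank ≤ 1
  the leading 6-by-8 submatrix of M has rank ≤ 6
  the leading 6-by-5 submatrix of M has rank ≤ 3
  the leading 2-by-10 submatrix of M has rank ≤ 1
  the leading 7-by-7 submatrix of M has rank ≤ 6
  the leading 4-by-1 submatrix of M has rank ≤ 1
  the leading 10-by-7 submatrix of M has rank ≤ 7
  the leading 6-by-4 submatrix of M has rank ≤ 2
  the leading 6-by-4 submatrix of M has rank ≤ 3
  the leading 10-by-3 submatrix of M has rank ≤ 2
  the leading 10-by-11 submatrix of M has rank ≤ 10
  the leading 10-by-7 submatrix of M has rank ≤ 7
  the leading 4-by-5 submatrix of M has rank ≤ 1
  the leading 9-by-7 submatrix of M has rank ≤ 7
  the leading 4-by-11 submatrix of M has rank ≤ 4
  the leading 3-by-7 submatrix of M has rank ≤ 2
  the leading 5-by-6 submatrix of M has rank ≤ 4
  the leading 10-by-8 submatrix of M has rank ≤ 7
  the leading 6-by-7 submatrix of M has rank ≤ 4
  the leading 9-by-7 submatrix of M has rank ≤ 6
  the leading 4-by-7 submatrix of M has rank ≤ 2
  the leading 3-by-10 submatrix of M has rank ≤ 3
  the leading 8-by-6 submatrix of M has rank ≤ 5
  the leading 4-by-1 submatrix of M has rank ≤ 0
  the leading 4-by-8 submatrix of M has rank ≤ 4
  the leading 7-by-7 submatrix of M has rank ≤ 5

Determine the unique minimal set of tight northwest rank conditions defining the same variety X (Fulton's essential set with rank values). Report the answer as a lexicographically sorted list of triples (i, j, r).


Rank table r_w(11×11) implied by the 29 constraints:

  i=1: 0 0 0 1 1 1 1 1 1 1 1
  i=2: 0 0 0 1 1 1 1 1 1 1 2
  i=3: 0 0 0 1 1 2 2 2 2 2 3
  i=4: 0 0 0 1 1 2 2 3 3 3 4
  i=5: 0 0 0 1 2 3 3 4 4 4 5
  i=6: 0 0 0 1 2 3 4 5 5 5 6
  i=7: 1 1 1 2 3 4 5 6 6 6 7
  i=8: 1 2 2 3 4 5 6 7 7 7 8
  i=9: 1 2 2 3 4 5 6 7 8 8 9
  i=10: 1 2 2 3 4 5 6 7 8 9 10
  i=11: 1 2 3 4 5 6 7 8 9 10 11

second differences of R give the permutation w = (4, 11, 6, 8, 5, 7, 1, 2, 9, 10, 3).

|D(w)|=29, |Ess(w)|=5:

[(2, 10, 1), (4, 5, 1), (4, 7, 2), (6, 3, 0), (10, 3, 2)]


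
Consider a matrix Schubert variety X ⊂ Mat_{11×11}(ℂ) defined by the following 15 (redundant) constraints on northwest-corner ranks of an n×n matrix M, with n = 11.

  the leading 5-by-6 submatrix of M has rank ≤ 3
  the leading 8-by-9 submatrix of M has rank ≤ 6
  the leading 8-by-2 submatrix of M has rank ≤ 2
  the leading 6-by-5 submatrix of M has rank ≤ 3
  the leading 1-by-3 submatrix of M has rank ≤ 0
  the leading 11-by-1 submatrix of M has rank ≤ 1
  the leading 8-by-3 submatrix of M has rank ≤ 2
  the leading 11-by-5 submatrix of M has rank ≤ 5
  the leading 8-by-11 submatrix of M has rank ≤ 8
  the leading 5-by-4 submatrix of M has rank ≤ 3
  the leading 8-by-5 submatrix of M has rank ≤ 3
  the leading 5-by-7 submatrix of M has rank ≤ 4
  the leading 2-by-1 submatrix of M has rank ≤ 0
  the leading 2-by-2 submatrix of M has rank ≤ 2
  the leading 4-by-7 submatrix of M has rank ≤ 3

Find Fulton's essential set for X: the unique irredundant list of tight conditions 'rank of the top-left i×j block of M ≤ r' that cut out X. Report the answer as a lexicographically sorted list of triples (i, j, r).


The tightest implied rank at each (i,j), from the 15 conditions:

  0 | 0 | 0 | 1 | 1 | 1 | 1 | 1 | 1 | 1 | 1
  0 | 1 | 1 | 2 | 2 | 2 | 2 | 2 | 2 | 2 | 2
  1 | 2 | 2 | 3 | 3 | 3 | 3 | 3 | 3 | 3 | 3
  1 | 2 | 2 | 3 | 3 | 3 | 3 | 4 | 4 | 4 | 4
  1 | 2 | 2 | 3 | 3 | 3 | 4 | 5 | 5 | 5 | 5
  1 | 2 | 2 | 3 | 3 | 4 | 5 | 6 | 6 | 6 | 6
  1 | 2 | 2 | 3 | 3 | 4 | 5 | 6 | 6 | 7 | 7
  1 | 2 | 2 | 3 | 3 | 4 | 5 | 6 | 6 | 7 | 8
  1 | 2 | 3 | 4 | 4 | 5 | 6 | 7 | 7 | 8 | 9
  1 | 2 | 3 | 4 | 5 | 6 | 7 | 8 | 8 | 9 | 10
  1 | 2 | 3 | 4 | 5 | 6 | 7 | 8 | 9 | 10 | 11

so w = (4, 2, 1, 8, 7, 6, 10, 11, 3, 5, 9).

D(w) has 19 cells with 7 SE-corners; essential set:

[(1, 3, 0), (2, 1, 0), (4, 7, 3), (5, 6, 3), (8, 3, 2), (8, 5, 3), (8, 9, 6)]


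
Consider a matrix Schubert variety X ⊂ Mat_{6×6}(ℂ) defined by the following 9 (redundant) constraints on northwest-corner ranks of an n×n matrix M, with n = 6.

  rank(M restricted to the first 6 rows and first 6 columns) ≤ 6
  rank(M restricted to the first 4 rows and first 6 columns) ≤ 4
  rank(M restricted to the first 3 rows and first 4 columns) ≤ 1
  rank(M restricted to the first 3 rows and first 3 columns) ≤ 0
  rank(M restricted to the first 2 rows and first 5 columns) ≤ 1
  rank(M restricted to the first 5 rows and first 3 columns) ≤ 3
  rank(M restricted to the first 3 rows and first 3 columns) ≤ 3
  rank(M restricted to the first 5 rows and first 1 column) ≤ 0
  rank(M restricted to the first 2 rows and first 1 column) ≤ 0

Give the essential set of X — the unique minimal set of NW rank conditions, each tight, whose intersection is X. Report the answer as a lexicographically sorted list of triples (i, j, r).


The tightest implied rank at each (i,j), from the 9 conditions:

  row 1: 0 | 0 | 0 | 1 | 1 | 1
  row 2: 0 | 0 | 0 | 1 | 1 | 2
  row 3: 0 | 0 | 0 | 1 | 2 | 3
  row 4: 0 | 1 | 1 | 2 | 3 | 4
  row 5: 0 | 1 | 2 | 3 | 4 | 5
  row 6: 1 | 2 | 3 | 4 | 5 | 6

second differences of R give the permutation w = (4, 6, 5, 2, 3, 1).

Fulton essential set (3 of the 12 Rothe cells):

[(2, 5, 1), (3, 3, 0), (5, 1, 0)]


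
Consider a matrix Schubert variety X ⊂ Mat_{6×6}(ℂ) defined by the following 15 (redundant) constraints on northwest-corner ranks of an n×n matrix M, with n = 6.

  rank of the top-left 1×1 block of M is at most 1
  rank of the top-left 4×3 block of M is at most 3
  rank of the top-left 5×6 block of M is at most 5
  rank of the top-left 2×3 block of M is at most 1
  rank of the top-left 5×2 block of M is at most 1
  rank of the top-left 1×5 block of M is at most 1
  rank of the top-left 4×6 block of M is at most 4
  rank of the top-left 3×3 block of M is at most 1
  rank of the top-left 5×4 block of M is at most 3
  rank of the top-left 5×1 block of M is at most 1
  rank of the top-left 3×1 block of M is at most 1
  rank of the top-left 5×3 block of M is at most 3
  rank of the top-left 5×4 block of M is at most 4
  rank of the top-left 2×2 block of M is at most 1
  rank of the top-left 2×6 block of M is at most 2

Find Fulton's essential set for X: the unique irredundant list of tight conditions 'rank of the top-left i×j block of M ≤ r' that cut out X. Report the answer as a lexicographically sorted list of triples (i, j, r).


Propagating the 15 rank bounds to every northwest block:

  i=1: 1  1  1  1  1  1
  i=2: 1  1  1  2  2  2
  i=3: 1  1  1  2  3  3
  i=4: 1  1  2  3  4  4
  i=5: 1  1  2  3  4  5
  i=6: 1  2  3  4  5  6

the unique w with this rank table is (1, 4, 5, 3, 6, 2).

Fulton essential set (2 of the 6 Rothe cells):

[(3, 3, 1), (5, 2, 1)]


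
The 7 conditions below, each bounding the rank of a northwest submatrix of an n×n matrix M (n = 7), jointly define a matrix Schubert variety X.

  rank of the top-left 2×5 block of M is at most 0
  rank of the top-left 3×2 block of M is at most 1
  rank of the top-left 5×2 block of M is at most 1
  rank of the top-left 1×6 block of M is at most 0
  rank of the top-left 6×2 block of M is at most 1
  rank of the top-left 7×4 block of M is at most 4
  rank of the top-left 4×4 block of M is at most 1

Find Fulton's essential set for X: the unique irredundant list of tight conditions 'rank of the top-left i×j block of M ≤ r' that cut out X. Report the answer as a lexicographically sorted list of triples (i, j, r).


Rank table r_w(7×7) implied by the 7 constraints:

  R[1]: 0 0 0 0 0 0 1
  R[2]: 0 0 0 0 0 1 2
  R[3]: 1 1 1 1 1 2 3
  R[4]: 1 1 1 1 2 3 4
  R[5]: 1 1 2 2 3 4 5
  R[6]: 1 1 2 3 4 5 6
  R[7]: 1 2 3 4 5 6 7

so w = (7, 6, 1, 5, 3, 4, 2).

D(w) has 16 cells with 4 SE-corners; essential set:

[(1, 6, 0), (2, 5, 0), (4, 4, 1), (6, 2, 1)]


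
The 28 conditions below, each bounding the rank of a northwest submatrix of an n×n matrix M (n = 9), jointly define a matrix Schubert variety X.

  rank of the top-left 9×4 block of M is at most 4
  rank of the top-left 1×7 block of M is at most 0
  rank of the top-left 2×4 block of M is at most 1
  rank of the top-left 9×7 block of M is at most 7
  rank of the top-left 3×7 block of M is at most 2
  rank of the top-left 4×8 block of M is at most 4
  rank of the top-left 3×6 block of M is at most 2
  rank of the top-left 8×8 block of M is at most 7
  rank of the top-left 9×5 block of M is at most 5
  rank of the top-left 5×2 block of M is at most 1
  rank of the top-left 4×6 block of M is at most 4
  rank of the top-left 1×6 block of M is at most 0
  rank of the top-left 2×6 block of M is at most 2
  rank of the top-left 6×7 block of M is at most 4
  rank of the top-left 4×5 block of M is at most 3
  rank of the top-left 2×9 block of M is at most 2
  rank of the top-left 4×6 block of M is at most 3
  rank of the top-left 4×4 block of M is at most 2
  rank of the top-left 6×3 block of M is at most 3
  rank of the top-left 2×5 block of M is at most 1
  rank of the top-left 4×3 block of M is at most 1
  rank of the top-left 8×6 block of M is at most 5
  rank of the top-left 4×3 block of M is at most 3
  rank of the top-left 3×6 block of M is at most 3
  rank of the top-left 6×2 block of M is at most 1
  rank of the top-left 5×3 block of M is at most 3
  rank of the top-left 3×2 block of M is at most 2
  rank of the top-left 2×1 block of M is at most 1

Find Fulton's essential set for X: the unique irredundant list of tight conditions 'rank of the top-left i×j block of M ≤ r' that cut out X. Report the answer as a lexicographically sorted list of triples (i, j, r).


Propagating the 28 rank bounds to every northwest block:

  R[1]: 0 0 0 0 0 0 0 1 1
  R[2]: 1 1 1 1 1 1 1 2 2
  R[3]: 1 1 1 2 2 2 2 3 3
  R[4]: 1 1 1 2 3 3 3 4 4
  R[5]: 1 1 2 3 4 4 4 5 5
  R[6]: 1 1 2 3 4 4 4 5 6
  R[7]: 1 2 3 4 5 5 5 6 7
  R[8]: 1 2 3 4 5 5 6 7 8
  R[9]: 1 2 3 4 5 6 7 8 9

reading off 1-entries of Δ²R: w = (8, 1, 4, 5, 3, 9, 2, 7, 6).

|D(w)|=16, |Ess(w)|=5:

[(1, 7, 0), (4, 3, 1), (6, 2, 1), (6, 7, 4), (8, 6, 5)]


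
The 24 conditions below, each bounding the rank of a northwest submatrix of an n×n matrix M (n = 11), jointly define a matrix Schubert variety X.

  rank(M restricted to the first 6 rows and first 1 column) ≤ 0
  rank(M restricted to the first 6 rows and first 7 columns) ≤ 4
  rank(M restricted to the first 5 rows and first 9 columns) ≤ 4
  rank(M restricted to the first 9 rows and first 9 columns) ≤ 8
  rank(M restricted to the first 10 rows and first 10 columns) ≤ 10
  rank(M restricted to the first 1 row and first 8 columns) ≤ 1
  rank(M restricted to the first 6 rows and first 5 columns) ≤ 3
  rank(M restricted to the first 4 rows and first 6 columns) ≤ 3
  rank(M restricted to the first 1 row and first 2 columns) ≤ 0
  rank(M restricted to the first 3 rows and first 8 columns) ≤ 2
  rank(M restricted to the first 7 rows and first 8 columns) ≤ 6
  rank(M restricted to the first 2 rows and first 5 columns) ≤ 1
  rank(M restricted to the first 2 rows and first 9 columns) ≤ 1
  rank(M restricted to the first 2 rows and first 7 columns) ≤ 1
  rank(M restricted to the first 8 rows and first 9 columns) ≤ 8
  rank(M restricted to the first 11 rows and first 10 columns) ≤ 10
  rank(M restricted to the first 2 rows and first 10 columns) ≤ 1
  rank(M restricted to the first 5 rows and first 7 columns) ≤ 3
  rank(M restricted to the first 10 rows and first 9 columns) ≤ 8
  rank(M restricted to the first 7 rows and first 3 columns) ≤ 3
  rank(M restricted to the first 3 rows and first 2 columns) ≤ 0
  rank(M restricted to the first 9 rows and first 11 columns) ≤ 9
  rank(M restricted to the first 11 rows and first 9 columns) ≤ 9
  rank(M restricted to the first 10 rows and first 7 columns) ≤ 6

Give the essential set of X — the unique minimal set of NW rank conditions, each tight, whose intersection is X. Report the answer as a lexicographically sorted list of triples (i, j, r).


Recovering R(i,j) via the rank-extension bound from the 24 conditions:

  i=1: 0 0 1 1 1 1 1 1 1 1 1
  i=2: 0 0 1 1 1 1 1 1 1 1 2
  i=3: 0 0 1 2 2 2 2 2 2 2 3
  i=4: 0 1 2 3 3 3 3 3 3 3 4
  i=5: 0 1 2 3 3 3 3 4 4 4 5
  i=6: 0 1 2 3 3 4 4 5 5 5 6
  i=7: 1 2 3 4 4 5 5 6 6 6 7
  i=8: 1 2 3 4 5 6 6 7 7 7 8
  i=9: 1 2 3 4 5 6 6 7 8 8 9
  i=10: 1 2 3 4 5 6 6 7 8 9 10
  i=11: 1 2 3 4 5 6 7 8 9 10 11

giving w = (3, 11, 4, 2, 8, 6, 1, 5, 9, 10, 7) via Δ²R.

|D(w)|=22, |Ess(w)|=6:

[(2, 10, 1), (3, 2, 0), (5, 7, 3), (6, 1, 0), (6, 5, 3), (10, 7, 6)]


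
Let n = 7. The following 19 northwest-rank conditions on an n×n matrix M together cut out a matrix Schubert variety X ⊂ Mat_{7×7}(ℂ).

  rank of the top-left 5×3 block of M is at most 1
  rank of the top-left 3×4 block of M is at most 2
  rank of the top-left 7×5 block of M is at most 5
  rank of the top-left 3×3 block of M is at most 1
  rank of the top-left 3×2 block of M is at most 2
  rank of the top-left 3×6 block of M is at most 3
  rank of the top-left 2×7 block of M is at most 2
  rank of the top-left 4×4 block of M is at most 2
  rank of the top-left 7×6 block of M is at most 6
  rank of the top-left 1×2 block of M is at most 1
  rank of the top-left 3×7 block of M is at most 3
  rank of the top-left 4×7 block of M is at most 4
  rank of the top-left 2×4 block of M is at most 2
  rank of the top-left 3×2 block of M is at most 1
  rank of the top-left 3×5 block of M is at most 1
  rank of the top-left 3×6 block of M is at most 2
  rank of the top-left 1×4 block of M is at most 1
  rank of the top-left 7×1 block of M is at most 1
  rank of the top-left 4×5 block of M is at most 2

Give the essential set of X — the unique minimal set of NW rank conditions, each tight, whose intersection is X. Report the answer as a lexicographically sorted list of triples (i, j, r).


Rank table r_w(7×7) implied by the 19 constraints:

  R[1]: 1  1  1  1  1  1  1
  R[2]: 1  1  1  1  1  2  2
  R[3]: 1  1  1  1  1  2  3
  R[4]: 1  1  1  2  2  3  4
  R[5]: 1  1  1  2  3  4  5
  R[6]: 1  2  2  3  4  5  6
  R[7]: 1  2  3  4  5  6  7

second differences of R give the permutation w = (1, 6, 7, 4, 5, 2, 3).

D(w) has 12 cells with 2 SE-corners; essential set:

[(3, 5, 1), (5, 3, 1)]


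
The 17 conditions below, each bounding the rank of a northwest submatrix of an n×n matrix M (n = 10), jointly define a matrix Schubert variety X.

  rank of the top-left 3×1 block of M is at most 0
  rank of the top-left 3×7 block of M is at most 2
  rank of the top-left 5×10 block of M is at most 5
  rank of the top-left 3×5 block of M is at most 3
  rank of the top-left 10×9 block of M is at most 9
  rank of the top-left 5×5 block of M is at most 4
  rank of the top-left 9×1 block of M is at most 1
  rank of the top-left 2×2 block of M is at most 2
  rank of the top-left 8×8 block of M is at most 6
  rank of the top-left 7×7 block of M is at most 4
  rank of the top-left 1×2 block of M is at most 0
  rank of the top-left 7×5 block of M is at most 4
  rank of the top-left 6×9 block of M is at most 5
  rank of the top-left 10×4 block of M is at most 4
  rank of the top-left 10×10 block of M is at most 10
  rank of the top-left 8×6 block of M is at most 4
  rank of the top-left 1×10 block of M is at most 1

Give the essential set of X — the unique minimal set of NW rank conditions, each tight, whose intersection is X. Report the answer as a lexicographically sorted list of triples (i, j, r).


Reconstructing r_w from the 17 given conditions:

  R[1]: 0, 0, 1, 1, 1, 1, 1, 1, 1, 1
  R[2]: 0, 1, 2, 2, 2, 2, 2, 2, 2, 2
  R[3]: 0, 1, 2, 2, 2, 2, 2, 3, 3, 3
  R[4]: 1, 2, 3, 3, 3, 3, 3, 4, 4, 4
  R[5]: 1, 2, 3, 4, 4, 4, 4, 5, 5, 5
  R[6]: 1, 2, 3, 4, 4, 4, 4, 5, 5, 6
  R[7]: 1, 2, 3, 4, 4, 4, 4, 5, 6, 7
  R[8]: 1, 2, 3, 4, 4, 4, 5, 6, 7, 8
  R[9]: 1, 2, 3, 4, 5, 5, 6, 7, 8, 9
  R[10]: 1, 2, 3, 4, 5, 6, 7, 8, 9, 10

reading off 1-entries of Δ²R: w = (3, 2, 8, 1, 4, 10, 9, 7, 5, 6).

6 SE-corners of the 17-cell Rothe diagram give Ess(w):

[(1, 2, 0), (3, 1, 0), (3, 7, 2), (6, 9, 5), (7, 7, 4), (8, 6, 4)]


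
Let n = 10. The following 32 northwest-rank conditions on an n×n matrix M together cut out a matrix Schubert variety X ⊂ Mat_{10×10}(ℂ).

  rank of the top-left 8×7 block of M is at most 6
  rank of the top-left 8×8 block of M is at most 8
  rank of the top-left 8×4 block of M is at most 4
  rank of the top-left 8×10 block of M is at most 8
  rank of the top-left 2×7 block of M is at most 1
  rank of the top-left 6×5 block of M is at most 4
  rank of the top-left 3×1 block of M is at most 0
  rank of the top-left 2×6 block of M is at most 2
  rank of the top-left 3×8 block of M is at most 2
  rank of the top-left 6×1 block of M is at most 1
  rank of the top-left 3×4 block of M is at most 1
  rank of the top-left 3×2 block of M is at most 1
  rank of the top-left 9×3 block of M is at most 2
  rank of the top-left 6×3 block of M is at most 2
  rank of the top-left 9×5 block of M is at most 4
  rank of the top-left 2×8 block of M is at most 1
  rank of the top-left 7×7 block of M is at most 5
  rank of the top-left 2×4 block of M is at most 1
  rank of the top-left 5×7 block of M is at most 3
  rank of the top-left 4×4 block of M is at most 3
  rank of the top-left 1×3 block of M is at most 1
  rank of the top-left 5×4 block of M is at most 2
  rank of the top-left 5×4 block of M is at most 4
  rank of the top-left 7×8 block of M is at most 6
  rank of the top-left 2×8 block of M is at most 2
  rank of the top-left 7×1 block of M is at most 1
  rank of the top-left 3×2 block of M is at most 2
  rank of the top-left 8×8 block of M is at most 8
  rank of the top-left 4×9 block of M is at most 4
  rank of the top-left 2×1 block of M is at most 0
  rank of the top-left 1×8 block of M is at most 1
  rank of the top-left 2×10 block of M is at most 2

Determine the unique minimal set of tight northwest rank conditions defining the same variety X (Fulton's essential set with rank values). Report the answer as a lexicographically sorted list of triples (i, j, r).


The tightest implied rank at each (i,j), from the 32 conditions:

  row 1: 0 1 1 1 1 1 1 1 1 1
  row 2: 0 1 1 1 1 1 1 1 2 2
  row 3: 0 1 1 1 2 2 2 2 3 3
  row 4: 1 2 2 2 3 3 3 3 4 4
  row 5: 1 2 2 2 3 3 3 4 5 5
  row 6: 1 2 2 3 4 4 4 5 6 6
  row 7: 1 2 2 3 4 5 5 6 7 7
  row 8: 1 2 2 3 4 5 6 7 8 8
  row 9: 1 2 2 3 4 5 6 7 8 9
  row 10: 1 2 3 4 5 6 7 8 9 10

reading off 1-entries of Δ²R: w = (2, 9, 5, 1, 8, 4, 6, 7, 10, 3).

ℓ(w)=19; the 6 essential cells (i,j,r):

[(2, 8, 1), (3, 1, 0), (3, 4, 1), (5, 4, 2), (5, 7, 3), (9, 3, 2)]


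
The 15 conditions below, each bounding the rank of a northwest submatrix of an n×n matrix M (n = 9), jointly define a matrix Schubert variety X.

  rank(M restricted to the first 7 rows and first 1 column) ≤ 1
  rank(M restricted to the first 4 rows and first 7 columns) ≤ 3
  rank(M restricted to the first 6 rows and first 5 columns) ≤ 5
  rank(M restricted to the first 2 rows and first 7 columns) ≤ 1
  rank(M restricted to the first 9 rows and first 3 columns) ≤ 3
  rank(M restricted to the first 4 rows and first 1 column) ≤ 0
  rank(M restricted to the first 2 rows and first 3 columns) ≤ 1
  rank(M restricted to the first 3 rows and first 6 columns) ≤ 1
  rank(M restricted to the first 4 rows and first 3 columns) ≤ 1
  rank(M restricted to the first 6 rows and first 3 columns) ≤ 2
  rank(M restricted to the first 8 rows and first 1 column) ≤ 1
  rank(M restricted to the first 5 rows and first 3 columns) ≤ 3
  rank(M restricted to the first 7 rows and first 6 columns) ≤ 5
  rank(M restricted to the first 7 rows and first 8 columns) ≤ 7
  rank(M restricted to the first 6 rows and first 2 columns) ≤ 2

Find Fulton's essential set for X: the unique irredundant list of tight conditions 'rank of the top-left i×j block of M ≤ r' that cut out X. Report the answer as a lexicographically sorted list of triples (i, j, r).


The tightest implied rank at each (i,j), from the 15 conditions:

  0 1 1 1 1 1 1 1 1
  0 1 1 1 1 1 1 2 2
  0 1 1 1 1 1 2 3 3
  0 1 1 2 2 2 3 4 4
  1 2 2 3 3 3 4 5 5
  1 2 2 3 4 4 5 6 6
  1 2 3 4 5 5 6 7 7
  1 2 3 4 5 6 7 8 8
  1 2 3 4 5 6 7 8 9

the unique w with this rank table is (2, 8, 7, 4, 1, 5, 3, 6, 9).

D(w) has 15 cells with 5 SE-corners; essential set:

[(2, 7, 1), (3, 6, 1), (4, 1, 0), (4, 3, 1), (6, 3, 2)]


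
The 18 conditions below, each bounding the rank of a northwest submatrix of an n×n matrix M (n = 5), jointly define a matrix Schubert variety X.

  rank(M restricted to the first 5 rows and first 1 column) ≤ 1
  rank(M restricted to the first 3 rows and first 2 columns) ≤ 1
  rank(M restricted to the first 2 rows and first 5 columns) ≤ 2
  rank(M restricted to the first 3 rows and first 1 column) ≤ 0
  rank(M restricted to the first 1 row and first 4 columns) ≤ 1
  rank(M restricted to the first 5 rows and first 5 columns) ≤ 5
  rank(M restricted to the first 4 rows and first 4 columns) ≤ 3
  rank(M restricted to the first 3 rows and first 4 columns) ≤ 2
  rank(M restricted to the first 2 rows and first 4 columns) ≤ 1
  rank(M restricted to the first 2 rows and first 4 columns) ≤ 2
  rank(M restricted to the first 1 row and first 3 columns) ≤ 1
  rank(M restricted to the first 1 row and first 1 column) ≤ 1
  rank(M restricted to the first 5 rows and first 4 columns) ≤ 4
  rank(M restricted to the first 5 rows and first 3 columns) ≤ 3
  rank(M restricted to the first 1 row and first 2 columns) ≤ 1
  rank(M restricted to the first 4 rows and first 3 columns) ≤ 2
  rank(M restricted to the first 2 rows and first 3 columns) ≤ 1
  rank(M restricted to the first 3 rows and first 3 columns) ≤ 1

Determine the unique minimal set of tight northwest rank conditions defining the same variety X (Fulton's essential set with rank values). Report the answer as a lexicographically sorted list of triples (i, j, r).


Reconstructing r_w from the 18 given conditions:

  i=1: 0 1 1 1 1
  i=2: 0 1 1 1 2
  i=3: 0 1 1 2 3
  i=4: 1 2 2 3 4
  i=5: 1 2 3 4 5

so w = (2, 5, 4, 1, 3).

|D(w)|=6, |Ess(w)|=3:

[(2, 4, 1), (3, 1, 0), (3, 3, 1)]
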